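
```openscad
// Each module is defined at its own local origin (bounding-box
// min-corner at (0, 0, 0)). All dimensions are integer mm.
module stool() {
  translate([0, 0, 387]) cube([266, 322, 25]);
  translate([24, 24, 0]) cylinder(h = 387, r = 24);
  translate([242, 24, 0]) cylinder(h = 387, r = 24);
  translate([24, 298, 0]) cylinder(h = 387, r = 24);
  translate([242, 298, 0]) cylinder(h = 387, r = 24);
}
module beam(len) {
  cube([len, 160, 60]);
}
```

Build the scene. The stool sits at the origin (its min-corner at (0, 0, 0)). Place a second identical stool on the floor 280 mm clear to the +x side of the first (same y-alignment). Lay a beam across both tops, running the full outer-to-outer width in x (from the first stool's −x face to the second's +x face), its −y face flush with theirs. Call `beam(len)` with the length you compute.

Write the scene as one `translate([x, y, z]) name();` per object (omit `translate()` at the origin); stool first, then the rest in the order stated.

stool();
translate([546, 0, 0]) stool();
translate([0, 0, 412]) beam(812);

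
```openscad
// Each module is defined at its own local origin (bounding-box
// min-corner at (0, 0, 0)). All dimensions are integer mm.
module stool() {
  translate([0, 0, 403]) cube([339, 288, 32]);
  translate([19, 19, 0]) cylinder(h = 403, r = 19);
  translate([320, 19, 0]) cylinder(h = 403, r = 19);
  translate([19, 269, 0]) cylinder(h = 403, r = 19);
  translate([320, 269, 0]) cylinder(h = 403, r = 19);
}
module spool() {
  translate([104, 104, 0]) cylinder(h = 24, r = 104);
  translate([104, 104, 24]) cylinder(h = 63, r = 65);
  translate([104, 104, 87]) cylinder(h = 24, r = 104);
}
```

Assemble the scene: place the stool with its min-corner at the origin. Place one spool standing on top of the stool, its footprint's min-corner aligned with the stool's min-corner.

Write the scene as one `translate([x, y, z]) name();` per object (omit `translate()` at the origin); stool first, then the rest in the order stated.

stool();
translate([0, 0, 435]) spool();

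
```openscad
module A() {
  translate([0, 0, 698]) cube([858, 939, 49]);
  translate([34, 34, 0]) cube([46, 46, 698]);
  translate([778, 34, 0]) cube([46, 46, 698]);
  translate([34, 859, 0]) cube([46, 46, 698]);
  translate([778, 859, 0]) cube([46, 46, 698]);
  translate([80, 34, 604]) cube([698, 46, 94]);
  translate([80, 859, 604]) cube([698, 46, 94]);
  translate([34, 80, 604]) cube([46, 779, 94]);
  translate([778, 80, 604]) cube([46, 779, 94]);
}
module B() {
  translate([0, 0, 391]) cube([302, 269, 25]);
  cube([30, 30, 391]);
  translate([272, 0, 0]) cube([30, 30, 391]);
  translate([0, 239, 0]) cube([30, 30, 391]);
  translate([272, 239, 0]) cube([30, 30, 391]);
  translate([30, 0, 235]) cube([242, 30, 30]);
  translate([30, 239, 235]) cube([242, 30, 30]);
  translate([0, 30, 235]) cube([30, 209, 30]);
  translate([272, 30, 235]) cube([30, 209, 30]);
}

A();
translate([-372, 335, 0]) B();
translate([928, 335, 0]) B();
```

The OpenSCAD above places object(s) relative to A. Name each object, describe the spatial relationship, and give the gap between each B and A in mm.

Each stool's nearest face is 70 mm from the table's bounding box.

A is a table. B is a stool. Two stools sit around the table at the −x, +x sides. The gap between each stool and the table is 70 mm.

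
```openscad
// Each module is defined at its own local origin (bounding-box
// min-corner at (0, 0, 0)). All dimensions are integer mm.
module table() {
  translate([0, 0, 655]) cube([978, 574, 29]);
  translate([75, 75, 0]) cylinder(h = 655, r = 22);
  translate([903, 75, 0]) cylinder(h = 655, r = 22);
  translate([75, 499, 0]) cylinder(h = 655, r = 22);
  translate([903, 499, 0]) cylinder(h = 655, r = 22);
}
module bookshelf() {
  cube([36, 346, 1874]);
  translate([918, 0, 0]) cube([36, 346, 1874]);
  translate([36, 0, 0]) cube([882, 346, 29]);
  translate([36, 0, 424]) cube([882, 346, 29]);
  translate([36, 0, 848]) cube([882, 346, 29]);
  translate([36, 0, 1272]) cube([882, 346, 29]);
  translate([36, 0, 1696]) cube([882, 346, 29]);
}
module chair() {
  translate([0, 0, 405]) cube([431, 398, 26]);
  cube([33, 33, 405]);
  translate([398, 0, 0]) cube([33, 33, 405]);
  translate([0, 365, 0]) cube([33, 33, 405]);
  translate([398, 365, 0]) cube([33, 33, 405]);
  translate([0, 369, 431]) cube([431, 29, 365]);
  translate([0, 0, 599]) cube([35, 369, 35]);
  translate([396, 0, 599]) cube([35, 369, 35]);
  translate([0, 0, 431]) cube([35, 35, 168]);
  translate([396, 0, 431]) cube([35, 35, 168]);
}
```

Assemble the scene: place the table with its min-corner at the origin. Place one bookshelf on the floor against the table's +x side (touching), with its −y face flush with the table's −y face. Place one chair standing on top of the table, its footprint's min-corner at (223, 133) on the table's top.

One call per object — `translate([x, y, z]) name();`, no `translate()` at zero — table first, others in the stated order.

table();
translate([978, 0, 0]) bookshelf();
translate([223, 133, 684]) chair();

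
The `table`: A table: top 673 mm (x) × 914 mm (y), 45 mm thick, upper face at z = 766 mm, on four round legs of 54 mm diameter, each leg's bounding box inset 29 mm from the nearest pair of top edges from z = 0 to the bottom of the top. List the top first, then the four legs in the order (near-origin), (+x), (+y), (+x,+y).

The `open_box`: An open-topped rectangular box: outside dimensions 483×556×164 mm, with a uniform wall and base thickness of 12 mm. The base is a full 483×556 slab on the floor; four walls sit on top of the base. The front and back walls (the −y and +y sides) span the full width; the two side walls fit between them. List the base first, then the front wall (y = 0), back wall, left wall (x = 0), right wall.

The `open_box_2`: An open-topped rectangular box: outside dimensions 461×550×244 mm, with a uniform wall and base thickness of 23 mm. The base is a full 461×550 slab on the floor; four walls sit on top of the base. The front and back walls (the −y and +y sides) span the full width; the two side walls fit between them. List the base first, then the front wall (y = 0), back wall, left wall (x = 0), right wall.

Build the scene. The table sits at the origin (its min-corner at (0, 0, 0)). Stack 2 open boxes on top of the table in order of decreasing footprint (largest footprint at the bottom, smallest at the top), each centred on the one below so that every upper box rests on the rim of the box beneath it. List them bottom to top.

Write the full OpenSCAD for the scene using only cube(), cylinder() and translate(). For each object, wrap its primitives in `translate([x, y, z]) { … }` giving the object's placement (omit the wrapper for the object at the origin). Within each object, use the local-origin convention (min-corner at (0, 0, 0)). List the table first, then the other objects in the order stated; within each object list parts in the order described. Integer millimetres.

translate([0, 0, 721]) cube([673, 914, 45]);
translate([56, 56, 0]) cylinder(h = 721, r = 27);
translate([617, 56, 0]) cylinder(h = 721, r = 27);
translate([56, 858, 0]) cylinder(h = 721, r = 27);
translate([617, 858, 0]) cylinder(h = 721, r = 27);
translate([95, 179, 766]) {
  cube([483, 556, 12]);
  translate([0, 0, 12]) cube([483, 12, 152]);
  translate([0, 544, 12]) cube([483, 12, 152]);
  translate([0, 12, 12]) cube([12, 532, 152]);
  translate([471, 12, 12]) cube([12, 532, 152]);
}
translate([106, 182, 930]) {
  cube([461, 550, 23]);
  translate([0, 0, 23]) cube([461, 23, 221]);
  translate([0, 527, 23]) cube([461, 23, 221]);
  translate([0, 23, 23]) cube([23, 504, 221]);
  translate([438, 23, 23]) cube([23, 504, 221]);
}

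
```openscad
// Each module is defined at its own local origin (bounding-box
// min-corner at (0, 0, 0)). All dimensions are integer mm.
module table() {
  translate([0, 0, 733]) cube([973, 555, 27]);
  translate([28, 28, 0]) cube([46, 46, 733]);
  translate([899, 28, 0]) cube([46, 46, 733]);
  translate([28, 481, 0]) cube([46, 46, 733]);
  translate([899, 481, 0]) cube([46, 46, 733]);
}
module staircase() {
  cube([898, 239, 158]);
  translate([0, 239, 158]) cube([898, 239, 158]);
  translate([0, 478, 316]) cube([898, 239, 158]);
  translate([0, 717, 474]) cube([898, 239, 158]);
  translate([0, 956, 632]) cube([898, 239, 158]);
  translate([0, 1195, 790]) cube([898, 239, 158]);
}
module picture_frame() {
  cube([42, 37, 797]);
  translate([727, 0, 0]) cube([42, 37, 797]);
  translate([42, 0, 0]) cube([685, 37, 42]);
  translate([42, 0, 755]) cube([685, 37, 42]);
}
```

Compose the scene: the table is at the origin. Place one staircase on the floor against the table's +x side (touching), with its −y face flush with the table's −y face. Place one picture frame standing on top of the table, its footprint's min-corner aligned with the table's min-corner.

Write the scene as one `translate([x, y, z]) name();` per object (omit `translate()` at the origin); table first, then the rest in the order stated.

table();
translate([973, 0, 0]) staircase();
translate([0, 0, 760]) picture_frame();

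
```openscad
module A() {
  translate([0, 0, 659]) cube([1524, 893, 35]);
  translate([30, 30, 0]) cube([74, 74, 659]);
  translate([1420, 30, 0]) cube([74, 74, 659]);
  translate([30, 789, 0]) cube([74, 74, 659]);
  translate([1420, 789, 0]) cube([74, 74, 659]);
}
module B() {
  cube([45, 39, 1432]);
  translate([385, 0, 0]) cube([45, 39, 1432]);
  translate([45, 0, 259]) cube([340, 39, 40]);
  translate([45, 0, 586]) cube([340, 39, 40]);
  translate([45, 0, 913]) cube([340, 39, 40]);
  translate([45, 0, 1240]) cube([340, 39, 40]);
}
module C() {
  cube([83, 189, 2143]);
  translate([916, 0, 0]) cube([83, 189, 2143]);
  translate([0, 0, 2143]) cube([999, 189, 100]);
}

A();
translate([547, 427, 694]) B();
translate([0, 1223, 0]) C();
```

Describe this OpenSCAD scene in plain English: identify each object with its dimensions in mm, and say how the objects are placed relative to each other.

A is a rectangular dining table. The top is 1524×893×35 mm with its upper surface at z = 694 mm. It stands on four 74×74 mm square legs, each inset 30 mm from the nearest pair of top edges, running from the floor to the underside of the top.

B is a wooden ladder with two side rails of 45×39 mm section and 1432 mm height, set 430 mm apart overall. Between them run 4 rectangular rungs (39 mm deep, 40 mm thick), front faces flush with the rails' −y face. The bottom of the first rung is 259 mm above the floor and each subsequent rung is 327 mm higher than the one below.

C is a door frame. The clear opening is 833 mm wide and 2143 mm high. Two 83 mm wide jambs, 189 mm deep, stand either side of the opening from the floor to the top of the opening. A 100 mm thick head sits across the top of both jambs, spanning the full outside width of the frame.

The ladder is on top of the table, centred. The door frame is on the floor beside the table on its +y side.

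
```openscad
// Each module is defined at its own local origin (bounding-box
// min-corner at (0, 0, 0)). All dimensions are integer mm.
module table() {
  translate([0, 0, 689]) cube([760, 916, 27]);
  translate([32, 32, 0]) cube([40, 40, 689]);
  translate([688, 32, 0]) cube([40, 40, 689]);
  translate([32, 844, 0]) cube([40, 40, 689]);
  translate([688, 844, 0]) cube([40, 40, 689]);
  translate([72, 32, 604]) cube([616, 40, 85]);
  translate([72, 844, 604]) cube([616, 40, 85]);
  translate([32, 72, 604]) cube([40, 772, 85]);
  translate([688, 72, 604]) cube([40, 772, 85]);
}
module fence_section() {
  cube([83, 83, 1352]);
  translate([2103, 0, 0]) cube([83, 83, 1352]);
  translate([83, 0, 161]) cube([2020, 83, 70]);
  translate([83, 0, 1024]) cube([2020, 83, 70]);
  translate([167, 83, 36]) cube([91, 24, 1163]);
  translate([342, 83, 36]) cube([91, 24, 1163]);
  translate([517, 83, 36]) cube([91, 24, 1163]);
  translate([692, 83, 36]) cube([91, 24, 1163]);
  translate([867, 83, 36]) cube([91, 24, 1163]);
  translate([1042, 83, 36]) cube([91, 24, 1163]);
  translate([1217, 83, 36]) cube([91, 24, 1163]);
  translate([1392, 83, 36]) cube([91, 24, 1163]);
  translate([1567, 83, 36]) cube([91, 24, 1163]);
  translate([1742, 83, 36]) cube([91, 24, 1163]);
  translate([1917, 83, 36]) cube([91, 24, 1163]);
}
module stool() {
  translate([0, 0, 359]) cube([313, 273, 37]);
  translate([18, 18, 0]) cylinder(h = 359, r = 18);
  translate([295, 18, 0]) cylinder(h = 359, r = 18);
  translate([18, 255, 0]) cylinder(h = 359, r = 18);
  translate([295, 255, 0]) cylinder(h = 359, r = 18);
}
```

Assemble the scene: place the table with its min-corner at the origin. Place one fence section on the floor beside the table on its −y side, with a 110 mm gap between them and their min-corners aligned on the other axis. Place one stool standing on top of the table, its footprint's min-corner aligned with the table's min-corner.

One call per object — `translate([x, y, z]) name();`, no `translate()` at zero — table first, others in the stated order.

table();
translate([0, -217, 0]) fence_section();
translate([0, 0, 716]) stool();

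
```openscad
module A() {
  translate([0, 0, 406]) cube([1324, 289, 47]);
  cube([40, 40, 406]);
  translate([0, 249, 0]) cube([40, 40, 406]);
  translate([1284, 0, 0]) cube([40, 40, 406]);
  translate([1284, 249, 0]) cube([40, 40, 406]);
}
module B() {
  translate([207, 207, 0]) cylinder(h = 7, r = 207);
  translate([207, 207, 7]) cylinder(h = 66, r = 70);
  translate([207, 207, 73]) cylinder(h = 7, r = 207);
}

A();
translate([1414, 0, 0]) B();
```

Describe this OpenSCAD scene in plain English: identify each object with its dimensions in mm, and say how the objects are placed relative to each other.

A is a bench: a 1324×289 mm seat slab, 47 mm thick, top at z = 453 mm, on four 40×40 mm square legs flush with the seat corners and standing on z = 0.

B is a spool: two coaxial disc flanges of radius 207 mm and thickness 7 mm, joined by a core cylinder of radius 70 mm and height 66 mm. The lower flange rests on z = 0 and the three cylinders share a vertical axis.

The spool is on the floor beside the bench on its +x side.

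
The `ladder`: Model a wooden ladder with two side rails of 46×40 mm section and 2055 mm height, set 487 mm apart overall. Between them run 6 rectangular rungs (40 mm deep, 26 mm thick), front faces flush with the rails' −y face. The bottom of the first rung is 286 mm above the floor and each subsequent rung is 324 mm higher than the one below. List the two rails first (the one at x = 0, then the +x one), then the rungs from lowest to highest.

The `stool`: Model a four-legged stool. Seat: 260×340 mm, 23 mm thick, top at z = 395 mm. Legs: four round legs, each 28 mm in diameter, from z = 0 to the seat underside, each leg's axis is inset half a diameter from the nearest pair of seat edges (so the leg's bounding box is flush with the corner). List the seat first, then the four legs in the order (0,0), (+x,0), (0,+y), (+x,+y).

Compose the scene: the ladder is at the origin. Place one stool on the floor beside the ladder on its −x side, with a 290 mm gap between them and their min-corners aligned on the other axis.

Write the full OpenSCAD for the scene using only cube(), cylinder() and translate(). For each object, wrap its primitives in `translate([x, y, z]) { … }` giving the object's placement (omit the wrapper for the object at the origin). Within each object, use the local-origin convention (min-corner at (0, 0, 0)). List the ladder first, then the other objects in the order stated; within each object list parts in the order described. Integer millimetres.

cube([46, 40, 2055]);
translate([441, 0, 0]) cube([46, 40, 2055]);
translate([46, 0, 286]) cube([395, 40, 26]);
translate([46, 0, 610]) cube([395, 40, 26]);
translate([46, 0, 934]) cube([395, 40, 26]);
translate([46, 0, 1258]) cube([395, 40, 26]);
translate([46, 0, 1582]) cube([395, 40, 26]);
translate([46, 0, 1906]) cube([395, 40, 26]);
translate([-550, 0, 0]) {
  translate([0, 0, 372]) cube([260, 340, 23]);
  translate([14, 14, 0]) cylinder(h = 372, r = 14);
  translate([246, 14, 0]) cylinder(h = 372, r = 14);
  translate([14, 326, 0]) cylinder(h = 372, r = 14);
  translate([246, 326, 0]) cylinder(h = 372, r = 14);
}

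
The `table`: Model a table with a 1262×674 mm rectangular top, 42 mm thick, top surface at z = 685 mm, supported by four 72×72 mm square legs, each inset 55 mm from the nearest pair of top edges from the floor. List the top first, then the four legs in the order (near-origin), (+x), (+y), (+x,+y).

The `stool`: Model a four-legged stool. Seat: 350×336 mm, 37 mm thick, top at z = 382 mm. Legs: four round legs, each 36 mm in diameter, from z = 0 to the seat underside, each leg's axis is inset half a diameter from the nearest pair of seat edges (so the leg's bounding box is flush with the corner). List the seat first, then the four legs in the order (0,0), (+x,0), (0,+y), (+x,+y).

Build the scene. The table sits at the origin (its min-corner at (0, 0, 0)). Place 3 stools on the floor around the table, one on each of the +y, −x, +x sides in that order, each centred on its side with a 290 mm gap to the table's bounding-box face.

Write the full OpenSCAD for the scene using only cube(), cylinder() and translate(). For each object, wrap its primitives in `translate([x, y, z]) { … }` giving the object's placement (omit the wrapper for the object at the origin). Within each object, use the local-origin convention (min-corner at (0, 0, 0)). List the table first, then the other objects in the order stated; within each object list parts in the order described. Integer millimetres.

translate([0, 0, 643]) cube([1262, 674, 42]);
translate([55, 55, 0]) cube([72, 72, 643]);
translate([1135, 55, 0]) cube([72, 72, 643]);
translate([55, 547, 0]) cube([72, 72, 643]);
translate([1135, 547, 0]) cube([72, 72, 643]);
translate([456, 964, 0]) {
  translate([0, 0, 345]) cube([350, 336, 37]);
  translate([18, 18, 0]) cylinder(h = 345, r = 18);
  translate([332, 18, 0]) cylinder(h = 345, r = 18);
  translate([18, 318, 0]) cylinder(h = 345, r = 18);
  translate([332, 318, 0]) cylinder(h = 345, r = 18);
}
translate([-640, 169, 0]) {
  translate([0, 0, 345]) cube([350, 336, 37]);
  translate([18, 18, 0]) cylinder(h = 345, r = 18);
  translate([332, 18, 0]) cylinder(h = 345, r = 18);
  translate([18, 318, 0]) cylinder(h = 345, r = 18);
  translate([332, 318, 0]) cylinder(h = 345, r = 18);
}
translate([1552, 169, 0]) {
  translate([0, 0, 345]) cube([350, 336, 37]);
  translate([18, 18, 0]) cylinder(h = 345, r = 18);
  translate([332, 18, 0]) cylinder(h = 345, r = 18);
  translate([18, 318, 0]) cylinder(h = 345, r = 18);
  translate([332, 318, 0]) cylinder(h = 345, r = 18);
}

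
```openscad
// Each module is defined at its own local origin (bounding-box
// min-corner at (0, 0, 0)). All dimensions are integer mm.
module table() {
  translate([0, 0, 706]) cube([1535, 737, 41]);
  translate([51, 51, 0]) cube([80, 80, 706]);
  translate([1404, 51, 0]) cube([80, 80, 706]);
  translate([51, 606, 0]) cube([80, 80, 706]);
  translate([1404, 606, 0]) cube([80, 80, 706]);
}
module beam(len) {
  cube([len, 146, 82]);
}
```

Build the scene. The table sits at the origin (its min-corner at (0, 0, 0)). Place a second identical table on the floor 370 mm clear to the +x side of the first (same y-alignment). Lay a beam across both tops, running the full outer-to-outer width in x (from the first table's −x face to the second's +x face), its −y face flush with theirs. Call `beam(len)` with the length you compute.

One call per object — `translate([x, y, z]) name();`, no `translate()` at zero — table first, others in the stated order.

table();
translate([1905, 0, 0]) table();
translate([0, 0, 747]) beam(3440);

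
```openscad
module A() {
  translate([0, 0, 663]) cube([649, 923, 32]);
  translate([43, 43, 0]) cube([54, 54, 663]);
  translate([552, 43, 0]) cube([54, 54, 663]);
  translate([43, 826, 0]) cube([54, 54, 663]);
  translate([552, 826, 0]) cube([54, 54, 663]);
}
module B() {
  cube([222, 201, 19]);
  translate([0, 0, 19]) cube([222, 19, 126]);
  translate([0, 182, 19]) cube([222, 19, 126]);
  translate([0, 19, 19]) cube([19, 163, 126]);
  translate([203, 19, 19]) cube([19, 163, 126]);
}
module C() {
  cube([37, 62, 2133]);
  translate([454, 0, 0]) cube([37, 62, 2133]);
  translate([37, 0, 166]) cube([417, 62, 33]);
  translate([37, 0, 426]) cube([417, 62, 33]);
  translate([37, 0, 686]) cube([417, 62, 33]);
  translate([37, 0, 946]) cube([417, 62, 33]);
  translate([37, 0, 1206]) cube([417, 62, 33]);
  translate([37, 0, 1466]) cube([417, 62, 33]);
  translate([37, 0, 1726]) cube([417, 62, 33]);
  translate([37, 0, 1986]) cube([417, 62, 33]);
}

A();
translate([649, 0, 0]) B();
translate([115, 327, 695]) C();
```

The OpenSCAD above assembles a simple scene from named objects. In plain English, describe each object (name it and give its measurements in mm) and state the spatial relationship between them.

A is a rectangular dining table. The top is 649×923×32 mm with its upper surface at z = 695 mm. It stands on four 54×54 mm square legs, each inset 43 mm from the nearest pair of top edges, running from the floor to the underside of the top.

B is an open-topped rectangular box: outside dimensions 222×201×145 mm, with a uniform wall and base thickness of 19 mm. The base is a full 222×201 slab on the floor; four walls sit on top of the base. The front and back walls (the −y and +y sides) span the full width; the two side walls fit between them.

C is a wooden ladder with two side rails of 37×62 mm section and 2133 mm height, set 491 mm apart overall. Between them run 8 rectangular rungs (62 mm deep, 33 mm thick), front faces flush with the rails' −y face. The bottom of the first rung is 166 mm above the floor and each subsequent rung is 260 mm higher than the one below.

The open box is against the table's +x side, with their −y faces flush. The ladder is on top of the table.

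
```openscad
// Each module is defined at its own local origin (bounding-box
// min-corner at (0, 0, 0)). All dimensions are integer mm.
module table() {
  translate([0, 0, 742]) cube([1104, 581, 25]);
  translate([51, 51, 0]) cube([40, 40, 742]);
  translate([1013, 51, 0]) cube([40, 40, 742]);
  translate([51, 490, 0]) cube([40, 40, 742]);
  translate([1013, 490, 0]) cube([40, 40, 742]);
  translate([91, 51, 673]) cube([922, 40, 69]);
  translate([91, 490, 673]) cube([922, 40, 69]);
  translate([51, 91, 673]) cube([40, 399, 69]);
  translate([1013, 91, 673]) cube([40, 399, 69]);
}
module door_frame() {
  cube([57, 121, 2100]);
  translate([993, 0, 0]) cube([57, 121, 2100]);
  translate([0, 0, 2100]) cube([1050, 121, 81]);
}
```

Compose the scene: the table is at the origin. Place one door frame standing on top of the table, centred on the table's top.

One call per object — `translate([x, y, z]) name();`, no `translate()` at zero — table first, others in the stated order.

table();
translate([27, 230, 767]) door_frame();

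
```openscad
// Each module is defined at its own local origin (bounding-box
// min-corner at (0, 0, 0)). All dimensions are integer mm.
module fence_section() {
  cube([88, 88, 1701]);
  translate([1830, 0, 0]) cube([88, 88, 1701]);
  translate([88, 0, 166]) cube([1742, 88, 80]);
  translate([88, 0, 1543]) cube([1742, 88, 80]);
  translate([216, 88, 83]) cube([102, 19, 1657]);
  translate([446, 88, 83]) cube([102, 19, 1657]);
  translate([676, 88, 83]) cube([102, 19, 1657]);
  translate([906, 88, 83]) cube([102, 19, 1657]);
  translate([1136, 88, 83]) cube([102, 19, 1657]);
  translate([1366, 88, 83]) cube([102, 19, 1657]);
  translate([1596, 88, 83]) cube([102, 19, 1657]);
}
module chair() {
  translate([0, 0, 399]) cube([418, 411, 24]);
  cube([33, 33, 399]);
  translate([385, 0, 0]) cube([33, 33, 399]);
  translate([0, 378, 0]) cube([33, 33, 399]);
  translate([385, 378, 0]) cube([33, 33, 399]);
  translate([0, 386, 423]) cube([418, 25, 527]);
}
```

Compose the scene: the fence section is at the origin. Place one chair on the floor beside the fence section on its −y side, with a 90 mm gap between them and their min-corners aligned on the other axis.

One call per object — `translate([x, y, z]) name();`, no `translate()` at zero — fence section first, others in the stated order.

fence_section();
translate([0, -501, 0]) chair();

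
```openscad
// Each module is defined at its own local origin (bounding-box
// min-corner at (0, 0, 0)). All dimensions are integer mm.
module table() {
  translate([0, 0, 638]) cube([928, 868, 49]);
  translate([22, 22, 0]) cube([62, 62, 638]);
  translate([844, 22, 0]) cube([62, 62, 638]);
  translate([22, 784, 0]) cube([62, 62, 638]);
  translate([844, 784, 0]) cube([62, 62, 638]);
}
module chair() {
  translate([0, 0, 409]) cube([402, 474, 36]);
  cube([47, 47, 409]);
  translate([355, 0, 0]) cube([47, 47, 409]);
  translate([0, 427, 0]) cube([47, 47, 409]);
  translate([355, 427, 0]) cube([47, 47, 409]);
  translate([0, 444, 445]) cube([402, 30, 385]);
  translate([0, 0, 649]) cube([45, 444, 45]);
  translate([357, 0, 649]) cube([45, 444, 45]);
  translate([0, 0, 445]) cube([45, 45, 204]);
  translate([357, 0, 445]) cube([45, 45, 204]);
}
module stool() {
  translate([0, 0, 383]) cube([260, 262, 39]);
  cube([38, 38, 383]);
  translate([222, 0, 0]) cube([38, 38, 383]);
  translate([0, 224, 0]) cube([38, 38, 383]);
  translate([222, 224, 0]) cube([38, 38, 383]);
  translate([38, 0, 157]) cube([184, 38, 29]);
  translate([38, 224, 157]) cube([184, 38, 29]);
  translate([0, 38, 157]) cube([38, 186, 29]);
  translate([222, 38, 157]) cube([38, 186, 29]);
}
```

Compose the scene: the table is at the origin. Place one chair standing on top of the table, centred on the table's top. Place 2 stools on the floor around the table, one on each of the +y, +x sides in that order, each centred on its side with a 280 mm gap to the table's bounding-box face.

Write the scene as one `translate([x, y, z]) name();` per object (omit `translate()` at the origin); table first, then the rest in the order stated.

table();
translate([263, 197, 687]) chair();
translate([334, 1148, 0]) stool();
translate([1208, 303, 0]) stool();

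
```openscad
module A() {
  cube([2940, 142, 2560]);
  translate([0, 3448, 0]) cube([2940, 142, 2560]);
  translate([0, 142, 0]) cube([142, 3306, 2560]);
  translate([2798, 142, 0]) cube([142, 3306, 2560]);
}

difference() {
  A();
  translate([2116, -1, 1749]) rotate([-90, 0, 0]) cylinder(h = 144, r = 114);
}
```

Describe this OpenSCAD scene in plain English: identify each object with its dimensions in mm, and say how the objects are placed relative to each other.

A is a box-shaped house frame (walls only): outside footprint 2940×3590 mm, wall height 2560 mm, wall thickness 142 mm. The two y-facing walls run the full x-width; the two x-facing walls fit between the inner faces of the y-facing walls.

The house frame has a circular hole of radius 114 mm through its front wall, centred at (x = 2116, z = 1749).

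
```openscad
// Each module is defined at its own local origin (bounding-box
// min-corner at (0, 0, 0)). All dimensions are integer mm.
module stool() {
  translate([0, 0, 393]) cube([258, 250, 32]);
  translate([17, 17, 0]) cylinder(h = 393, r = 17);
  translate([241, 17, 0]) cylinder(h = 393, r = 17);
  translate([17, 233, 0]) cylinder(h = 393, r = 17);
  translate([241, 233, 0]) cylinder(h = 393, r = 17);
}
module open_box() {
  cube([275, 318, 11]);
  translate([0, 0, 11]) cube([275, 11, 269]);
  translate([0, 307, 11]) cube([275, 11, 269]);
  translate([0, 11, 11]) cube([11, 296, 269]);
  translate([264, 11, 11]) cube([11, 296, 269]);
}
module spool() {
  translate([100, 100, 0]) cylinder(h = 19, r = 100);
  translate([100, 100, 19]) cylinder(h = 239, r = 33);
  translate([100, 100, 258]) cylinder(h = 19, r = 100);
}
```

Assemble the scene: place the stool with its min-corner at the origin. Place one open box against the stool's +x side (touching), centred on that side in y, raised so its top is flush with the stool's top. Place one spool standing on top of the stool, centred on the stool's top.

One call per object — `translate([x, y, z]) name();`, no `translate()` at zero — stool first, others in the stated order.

stool();
translate([258, -34, 145]) open_box();
translate([29, 25, 425]) spool();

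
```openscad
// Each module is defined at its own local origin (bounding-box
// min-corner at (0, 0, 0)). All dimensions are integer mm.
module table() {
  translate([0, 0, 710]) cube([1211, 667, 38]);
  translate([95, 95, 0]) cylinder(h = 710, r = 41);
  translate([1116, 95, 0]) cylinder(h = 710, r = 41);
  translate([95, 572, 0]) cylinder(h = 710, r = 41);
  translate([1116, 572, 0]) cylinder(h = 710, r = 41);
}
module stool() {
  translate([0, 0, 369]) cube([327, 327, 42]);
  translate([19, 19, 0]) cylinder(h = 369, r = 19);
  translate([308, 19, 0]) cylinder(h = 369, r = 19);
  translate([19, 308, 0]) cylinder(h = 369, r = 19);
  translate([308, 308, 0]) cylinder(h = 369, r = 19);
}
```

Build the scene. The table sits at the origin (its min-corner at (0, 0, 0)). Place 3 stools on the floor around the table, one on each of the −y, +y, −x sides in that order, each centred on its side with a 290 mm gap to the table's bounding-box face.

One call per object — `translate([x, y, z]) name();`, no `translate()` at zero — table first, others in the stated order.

table();
translate([442, -617, 0]) stool();
translate([442, 957, 0]) stool();
translate([-617, 170, 0]) stool();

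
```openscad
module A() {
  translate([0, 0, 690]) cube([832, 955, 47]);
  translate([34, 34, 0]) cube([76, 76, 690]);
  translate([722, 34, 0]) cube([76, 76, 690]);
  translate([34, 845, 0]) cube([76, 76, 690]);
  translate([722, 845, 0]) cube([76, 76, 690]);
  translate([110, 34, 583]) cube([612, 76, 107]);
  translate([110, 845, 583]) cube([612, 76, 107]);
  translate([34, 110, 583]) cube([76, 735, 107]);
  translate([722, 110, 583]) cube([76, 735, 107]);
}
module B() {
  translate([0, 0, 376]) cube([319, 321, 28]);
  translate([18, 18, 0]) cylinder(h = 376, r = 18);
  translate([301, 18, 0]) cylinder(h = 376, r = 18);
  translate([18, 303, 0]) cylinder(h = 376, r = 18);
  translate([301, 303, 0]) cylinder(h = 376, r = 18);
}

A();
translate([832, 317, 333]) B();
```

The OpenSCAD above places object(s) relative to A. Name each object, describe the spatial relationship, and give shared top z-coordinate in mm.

A is a table. B is a stool. The stool is beside the table with their tops flush at z = 737. The shared top z-coordinate is 737 mm.

Both tops at z = 737 mm.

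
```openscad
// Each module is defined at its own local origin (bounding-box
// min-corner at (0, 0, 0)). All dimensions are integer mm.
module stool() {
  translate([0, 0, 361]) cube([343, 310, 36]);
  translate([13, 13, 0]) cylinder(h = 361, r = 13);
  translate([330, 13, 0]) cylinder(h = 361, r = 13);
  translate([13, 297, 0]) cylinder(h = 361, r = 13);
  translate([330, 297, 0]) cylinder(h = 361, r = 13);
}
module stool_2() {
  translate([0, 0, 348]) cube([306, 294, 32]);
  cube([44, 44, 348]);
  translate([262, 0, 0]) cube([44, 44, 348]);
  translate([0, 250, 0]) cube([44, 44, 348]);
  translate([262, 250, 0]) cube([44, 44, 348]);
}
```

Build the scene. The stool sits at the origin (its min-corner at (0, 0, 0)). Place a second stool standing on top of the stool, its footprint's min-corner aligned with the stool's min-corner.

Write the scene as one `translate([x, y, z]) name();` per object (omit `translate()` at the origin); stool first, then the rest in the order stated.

stool();
translate([0, 0, 397]) stool_2();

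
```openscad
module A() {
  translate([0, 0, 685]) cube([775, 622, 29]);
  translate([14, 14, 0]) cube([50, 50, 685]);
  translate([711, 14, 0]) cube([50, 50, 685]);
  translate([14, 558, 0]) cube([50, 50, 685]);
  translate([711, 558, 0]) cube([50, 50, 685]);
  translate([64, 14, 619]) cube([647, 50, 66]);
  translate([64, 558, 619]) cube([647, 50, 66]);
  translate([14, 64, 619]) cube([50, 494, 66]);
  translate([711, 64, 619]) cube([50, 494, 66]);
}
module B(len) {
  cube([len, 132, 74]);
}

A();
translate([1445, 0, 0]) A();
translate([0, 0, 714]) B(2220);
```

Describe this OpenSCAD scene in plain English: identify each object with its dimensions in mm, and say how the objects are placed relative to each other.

A is a rectangular dining table. The top is 775×622×29 mm with its upper surface at z = 714 mm. It stands on four 50×50 mm square legs, each inset 14 mm from the nearest pair of top edges, running from the floor to the underside of the top. Four apron rails, 50 mm thick and 66 mm tall, run between adjacent legs with their top edges flush with the underside of the top and their outer faces flush with the legs' outer faces.

B is a rectangular beam 2220 mm long (x), 132 mm deep (y), 74 mm thick (z).

The beam spans the tops of two tables placed 670 mm apart, resting at z = 714 mm.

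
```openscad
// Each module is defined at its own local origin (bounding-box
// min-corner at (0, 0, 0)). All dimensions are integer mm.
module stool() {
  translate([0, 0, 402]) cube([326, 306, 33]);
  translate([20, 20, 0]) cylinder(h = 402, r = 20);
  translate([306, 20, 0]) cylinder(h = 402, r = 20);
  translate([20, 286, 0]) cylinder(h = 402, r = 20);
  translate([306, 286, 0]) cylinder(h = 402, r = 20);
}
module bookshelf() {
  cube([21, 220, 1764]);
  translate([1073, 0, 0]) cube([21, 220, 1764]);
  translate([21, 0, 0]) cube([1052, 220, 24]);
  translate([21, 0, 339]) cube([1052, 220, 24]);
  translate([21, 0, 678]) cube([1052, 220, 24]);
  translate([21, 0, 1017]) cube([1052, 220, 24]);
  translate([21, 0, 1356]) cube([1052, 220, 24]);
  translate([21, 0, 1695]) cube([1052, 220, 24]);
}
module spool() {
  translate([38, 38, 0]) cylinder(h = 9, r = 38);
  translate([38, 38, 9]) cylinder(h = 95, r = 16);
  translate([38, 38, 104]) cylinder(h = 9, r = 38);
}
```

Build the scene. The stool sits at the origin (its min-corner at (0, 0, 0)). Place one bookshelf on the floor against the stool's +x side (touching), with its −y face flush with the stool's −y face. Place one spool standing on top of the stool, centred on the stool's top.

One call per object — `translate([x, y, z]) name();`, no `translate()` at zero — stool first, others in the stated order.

stool();
translate([326, 0, 0]) bookshelf();
translate([125, 115, 435]) spool();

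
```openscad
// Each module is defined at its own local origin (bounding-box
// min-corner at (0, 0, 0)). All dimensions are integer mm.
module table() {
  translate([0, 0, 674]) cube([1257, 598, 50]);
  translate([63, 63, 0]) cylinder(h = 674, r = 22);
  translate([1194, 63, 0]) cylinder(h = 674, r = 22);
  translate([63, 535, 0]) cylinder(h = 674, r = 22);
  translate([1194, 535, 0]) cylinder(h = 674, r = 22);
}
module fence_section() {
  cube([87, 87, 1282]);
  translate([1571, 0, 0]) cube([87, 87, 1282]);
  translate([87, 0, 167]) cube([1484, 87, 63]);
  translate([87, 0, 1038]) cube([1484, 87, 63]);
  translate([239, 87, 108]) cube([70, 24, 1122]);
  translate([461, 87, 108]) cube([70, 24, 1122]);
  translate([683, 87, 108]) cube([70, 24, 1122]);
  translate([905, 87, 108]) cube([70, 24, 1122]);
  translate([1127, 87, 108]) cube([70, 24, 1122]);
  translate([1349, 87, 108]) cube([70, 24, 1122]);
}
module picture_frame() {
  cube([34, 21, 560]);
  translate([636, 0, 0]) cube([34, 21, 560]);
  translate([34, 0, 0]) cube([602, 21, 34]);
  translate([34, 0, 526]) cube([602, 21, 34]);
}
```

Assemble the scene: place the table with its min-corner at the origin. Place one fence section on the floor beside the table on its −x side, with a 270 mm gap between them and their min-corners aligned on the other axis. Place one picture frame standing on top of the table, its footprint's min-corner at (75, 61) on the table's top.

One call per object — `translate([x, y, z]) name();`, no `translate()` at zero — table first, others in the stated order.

table();
translate([-1928, 0, 0]) fence_section();
translate([75, 61, 724]) picture_frame();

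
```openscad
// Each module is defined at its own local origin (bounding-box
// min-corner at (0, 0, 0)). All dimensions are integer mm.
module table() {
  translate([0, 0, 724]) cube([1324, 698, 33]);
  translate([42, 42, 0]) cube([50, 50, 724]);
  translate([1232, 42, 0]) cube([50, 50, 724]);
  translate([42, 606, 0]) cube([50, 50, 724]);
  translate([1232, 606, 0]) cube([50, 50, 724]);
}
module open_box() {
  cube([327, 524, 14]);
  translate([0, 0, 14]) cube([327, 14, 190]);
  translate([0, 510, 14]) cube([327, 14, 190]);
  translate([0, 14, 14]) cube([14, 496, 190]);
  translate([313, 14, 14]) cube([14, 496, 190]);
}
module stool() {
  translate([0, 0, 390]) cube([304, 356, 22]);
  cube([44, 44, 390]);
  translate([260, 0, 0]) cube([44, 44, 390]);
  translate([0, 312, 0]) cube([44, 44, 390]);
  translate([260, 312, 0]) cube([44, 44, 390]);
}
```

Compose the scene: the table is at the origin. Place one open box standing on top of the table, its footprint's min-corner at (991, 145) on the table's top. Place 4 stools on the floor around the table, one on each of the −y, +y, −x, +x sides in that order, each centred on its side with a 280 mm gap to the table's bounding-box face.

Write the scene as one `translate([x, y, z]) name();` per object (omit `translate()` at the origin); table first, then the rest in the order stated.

table();
translate([991, 145, 757]) open_box();
translate([510, -636, 0]) stool();
translate([510, 978, 0]) stool();
translate([-584, 171, 0]) stool();
translate([1604, 171, 0]) stool();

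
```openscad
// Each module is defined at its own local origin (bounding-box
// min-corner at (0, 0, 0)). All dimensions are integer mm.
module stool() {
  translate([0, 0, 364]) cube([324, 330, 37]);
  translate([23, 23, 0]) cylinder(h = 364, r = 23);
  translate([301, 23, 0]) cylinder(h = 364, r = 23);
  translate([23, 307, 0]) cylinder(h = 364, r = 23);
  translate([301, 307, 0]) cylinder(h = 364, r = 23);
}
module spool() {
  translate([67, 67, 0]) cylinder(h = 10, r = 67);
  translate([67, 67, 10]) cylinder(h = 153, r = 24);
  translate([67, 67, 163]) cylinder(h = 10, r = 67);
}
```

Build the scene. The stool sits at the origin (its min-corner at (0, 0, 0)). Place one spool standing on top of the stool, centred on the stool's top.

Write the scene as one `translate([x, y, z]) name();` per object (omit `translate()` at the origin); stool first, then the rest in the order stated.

stool();
translate([95, 98, 401]) spool();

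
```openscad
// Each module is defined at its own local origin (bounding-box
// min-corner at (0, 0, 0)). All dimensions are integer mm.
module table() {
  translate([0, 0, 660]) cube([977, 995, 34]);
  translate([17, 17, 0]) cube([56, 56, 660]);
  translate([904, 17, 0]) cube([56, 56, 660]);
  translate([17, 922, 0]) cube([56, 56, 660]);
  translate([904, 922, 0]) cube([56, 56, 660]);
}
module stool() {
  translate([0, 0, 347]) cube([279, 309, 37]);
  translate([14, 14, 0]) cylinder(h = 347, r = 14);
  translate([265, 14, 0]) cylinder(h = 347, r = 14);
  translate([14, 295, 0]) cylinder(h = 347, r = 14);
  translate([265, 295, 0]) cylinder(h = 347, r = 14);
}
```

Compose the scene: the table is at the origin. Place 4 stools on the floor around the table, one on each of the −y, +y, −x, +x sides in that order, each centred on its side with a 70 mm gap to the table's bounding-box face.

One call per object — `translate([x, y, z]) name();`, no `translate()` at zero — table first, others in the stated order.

table();
translate([349, -379, 0]) stool();
translate([349, 1065, 0]) stool();
translate([-349, 343, 0]) stool();
translate([1047, 343, 0]) stool();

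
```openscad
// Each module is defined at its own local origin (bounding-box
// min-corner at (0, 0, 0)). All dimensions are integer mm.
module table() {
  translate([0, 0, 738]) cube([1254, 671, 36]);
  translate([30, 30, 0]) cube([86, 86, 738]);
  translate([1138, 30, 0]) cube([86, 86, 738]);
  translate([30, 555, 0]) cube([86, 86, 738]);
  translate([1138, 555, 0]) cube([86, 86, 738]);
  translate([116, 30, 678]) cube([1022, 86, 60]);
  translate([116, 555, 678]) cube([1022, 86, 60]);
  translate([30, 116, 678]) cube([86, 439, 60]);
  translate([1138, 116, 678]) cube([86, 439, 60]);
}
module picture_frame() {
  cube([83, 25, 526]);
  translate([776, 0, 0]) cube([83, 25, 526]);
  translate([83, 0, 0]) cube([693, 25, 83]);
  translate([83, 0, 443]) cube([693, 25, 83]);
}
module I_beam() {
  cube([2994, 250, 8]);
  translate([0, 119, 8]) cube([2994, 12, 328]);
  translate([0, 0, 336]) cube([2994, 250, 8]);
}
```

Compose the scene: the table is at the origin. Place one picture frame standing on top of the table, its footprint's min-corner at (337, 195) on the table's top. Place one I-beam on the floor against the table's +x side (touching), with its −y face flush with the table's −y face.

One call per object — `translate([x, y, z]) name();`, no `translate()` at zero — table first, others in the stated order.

table();
translate([337, 195, 774]) picture_frame();
translate([1254, 0, 0]) I_beam();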